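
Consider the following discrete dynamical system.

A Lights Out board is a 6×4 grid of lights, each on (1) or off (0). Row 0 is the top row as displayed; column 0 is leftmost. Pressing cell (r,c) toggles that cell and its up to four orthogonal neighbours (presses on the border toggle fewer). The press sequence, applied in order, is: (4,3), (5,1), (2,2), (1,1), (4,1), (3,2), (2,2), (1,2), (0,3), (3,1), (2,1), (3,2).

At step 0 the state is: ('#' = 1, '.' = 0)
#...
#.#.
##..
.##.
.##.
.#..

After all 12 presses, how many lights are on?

14

gen 0: #...
#.#.
##..
.##.
.##.
.#..
gen 1: #...
#.#.
##..
.###
.#.#
.#.#
gen 2: #...
#.#.
##..
.###
...#
#.##
gen 3: #...
#...
#.##
.#.#
...#
#.##
gen 4: ##..
.##.
####
.#.#
...#
#.##
gen 5: ##..
.##.
####
...#
####
####
gen 6: ##..
.##.
##.#
.##.
##.#
####
gen 7: ##..
.#..
#.#.
.#..
##.#
####
gen 8: ###.
..##
#...
.#..
##.#
####
gen 9: ##.#
..#.
#...
.#..
##.#
####
gen 10: ##.#
..#.
##..
#.#.
#..#
####
gen 11: ##.#
.##.
..#.
###.
#..#
####
gen 12: ##.#
.##.
....
#..#
#.##
####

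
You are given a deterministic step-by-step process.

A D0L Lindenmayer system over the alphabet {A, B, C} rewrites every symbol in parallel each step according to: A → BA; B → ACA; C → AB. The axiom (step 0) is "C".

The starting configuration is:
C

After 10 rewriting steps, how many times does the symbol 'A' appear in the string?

2175

t=0: C
t=1: AB
t=2: BAACA
t=3: ACABABAABBA
t=4: BAABBAACABAACABABAACAACABA
t=5: ACABABAACAACABABAABBAACABABAABBAACABAACABABAABBABAABBAACABA
t=6: BAABBAACABAACABABAABBABAABBAACABAACABABAACAACABABAABBAACAB…AACABABAABBAACABAACABABAACAACABAACABABAACAACABABAABBAACABA  (len 137)
t=7: ACABABAACAACABABAABBAACABABAABBAACABAACABABAACAACABAACABAB…AABBAACABAACABABAABBABAABBAACABAACABABAACAACABABAABBAACABA  (len 314)
t=8: BAABBAACABAACABABAABBABAABBAACABAACABABAACAACABABAABBAACAB…AABBAACABAACABABAABBABAABBAACABAACABABAACAACABABAABBAACABA  (len 725)
t=9: ACABABAACAACABABAABBAACABABAABBAACABAACABABAACAACABAACABAB…AABBAACABAACABABAABBABAABBAACABAACABABAACAACABABAABBAACABA  (len 1667)
t=10: BAABBAACABAACABABAABBABAABBAACABAACABABAACAACABABAABBAACAB…AABBAACABAACABABAABBABAABBAACABAACABABAACAACABABAABBAACABA  (len 3842)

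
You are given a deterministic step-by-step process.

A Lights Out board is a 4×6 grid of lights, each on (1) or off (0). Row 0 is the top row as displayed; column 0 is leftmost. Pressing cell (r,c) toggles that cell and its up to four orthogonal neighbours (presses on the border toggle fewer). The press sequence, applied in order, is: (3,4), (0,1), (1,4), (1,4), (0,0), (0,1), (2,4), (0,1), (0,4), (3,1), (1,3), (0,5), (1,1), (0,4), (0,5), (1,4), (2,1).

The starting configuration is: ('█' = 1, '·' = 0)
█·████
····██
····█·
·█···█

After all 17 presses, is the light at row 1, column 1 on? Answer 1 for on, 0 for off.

0) █·████
····██
····█·
·█···█
1) █·████
····██
······
·█·██·
2) ·█·███
·█··██
······
·█·██·
3) ·█·█·█
·█·█··
····█·
·█·██·
4) ·█·███
·█··██
······
·█·██·
5) █··███
██··██
······
·█·██·
6) ·█████
█···██
······
·█·██·
7) ·█████
█····█
···███
·█·█··
8) █··███
██···█
···███
·█·█··
9) █·····
██··██
···███
·█·█··
10) █·····
██··██
·█·███
█·██··
11) █··█··
████·█
·█··██
█·██··
12) █··███
████··
·█··██
█·██··
13) ██·███
···█··
····██
█·██··
14) ██····
···██·
····██
█·██··
15) ██··██
···███
····██
█·██··
16) ██···█
······
·····█
█·██··
17) ██···█
·█····
███··█
████··

1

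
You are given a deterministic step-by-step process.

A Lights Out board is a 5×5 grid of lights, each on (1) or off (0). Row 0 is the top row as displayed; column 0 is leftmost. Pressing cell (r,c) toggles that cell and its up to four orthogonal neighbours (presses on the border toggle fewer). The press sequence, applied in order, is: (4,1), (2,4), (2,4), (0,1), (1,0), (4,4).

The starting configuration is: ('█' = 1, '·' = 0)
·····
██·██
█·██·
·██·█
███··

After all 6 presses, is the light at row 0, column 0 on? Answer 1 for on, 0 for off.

gen 0: ·····
██·██
█·██·
·██·█
███··
gen 1: ·····
██·██
█·██·
··█·█
·····
gen 2: ·····
██·█·
█·█·█
··█··
·····
gen 3: ·····
██·██
█·██·
··█·█
·····
gen 4: ███··
█··██
█·██·
··█·█
·····
gen 5: ·██··
·█·██
··██·
··█·█
·····
gen 6: ·██··
·█·██
··██·
··█··
···██

0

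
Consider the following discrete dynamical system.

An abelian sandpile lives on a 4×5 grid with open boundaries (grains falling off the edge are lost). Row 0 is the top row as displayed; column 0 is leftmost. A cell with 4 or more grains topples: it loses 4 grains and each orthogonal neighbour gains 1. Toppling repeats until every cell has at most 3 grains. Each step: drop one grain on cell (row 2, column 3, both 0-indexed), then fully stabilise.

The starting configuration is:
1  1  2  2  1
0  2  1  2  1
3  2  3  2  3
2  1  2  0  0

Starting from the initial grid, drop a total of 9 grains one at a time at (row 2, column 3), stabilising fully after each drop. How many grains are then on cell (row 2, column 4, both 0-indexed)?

2

0) 1  1  2  2  1
0  2  1  2  1
3  2  3  2  3
2  1  2  0  0
1) 1  1  2  2  1
0  2  1  2  1
3  2  3  3  3
2  1  2  0  0
2) 1  1  2  2  1
0  2  2  3  2
3  3  0  2  0
2  1  3  1  1
3) 1  1  2  2  1
0  2  2  3  2
3  3  0  3  0
2  1  3  1  1
4) 1  1  2  3  1
0  2  3  0  3
3  3  1  1  1
2  1  3  2  1
5) 1  1  2  3  1
0  2  3  0  3
3  3  1  2  1
2  1  3  2  1
6) 1  1  2  3  1
0  2  3  0  3
3  3  1  3  1
2  1  3  2  1
7) 1  1  2  3  1
0  2  3  1  3
3  3  2  0  2
2  1  3  3  1
8) 1  1  2  3  1
0  2  3  1  3
3  3  2  1  2
2  1  3  3  1
9) 1  1  2  3  1
0  2  3  1  3
3  3  2  2  2
2  1  3  3  1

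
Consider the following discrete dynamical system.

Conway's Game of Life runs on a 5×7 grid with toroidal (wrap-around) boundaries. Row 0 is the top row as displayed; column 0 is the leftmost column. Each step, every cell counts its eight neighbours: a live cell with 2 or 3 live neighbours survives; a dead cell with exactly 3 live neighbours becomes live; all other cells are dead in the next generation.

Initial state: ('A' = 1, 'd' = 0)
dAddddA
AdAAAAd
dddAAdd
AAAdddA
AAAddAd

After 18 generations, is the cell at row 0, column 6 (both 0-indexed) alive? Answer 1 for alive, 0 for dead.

[0] dAddddA
AdAAAAd
dddAAdd
AAAdddA
AAAddAd
[1] ddddddd
AAAddAA
ddddddd
ddddAAA
dddddAd
[2] AAdddAd
AAddddA
dAddAdd
ddddAAA
ddddAAA
[3] dAddAdd
ddAddAA
dAddAdd
AddAddA
ddddddd
[4] dddddAd
AAAAAAd
dAAAAdd
Adddddd
Adddddd
[5] AdAAdAd
AddddAA
dddddAA
AdAAddd
ddddddA
[6] AAddAAd
AAddddd
dAddAAd
AddddAd
AdddAdA
[7] ddddAAd
ddAdddd
dAddAAd
AAddddd
ddddAdd
[8] dddAAAd
dddAddd
AAAdddd
AAddAAd
ddddAAd
[9] dddAdAd
dAdAddd
AdAAAdA
AdAAAAd
ddddddd
[10] ddAdAdd
AAdddAA
AdddddA
AdAddAd
ddAddAA
[11] ddAAAdd
dAdddAd
ddddddd
AddddAd
ddAdAAA
[12] dAAdddA
ddAAAdd
ddddddA
ddddAAd
dAAdddA
[13] dddddAd
AAAAdAd
ddddddd
AddddAA
dAAAddA
[14] dddddAd
dAAdAdA
ddAdAAd
AAAddAA
dAAdAdd
[15] AdddAAd
dAAdAdA
ddddAdd
AdddddA
ddAAAdd
[16] AdddddA
AAddAdA
dAdAddA
ddddAAd
AAdAAdd
[17] ddAAAdd
dAAdddd
dAAAddA
dAdddAA
AAdAAdd
[18] AdddAdd
AdddAdd
dddAdAA
dddddAA
AAddddA

0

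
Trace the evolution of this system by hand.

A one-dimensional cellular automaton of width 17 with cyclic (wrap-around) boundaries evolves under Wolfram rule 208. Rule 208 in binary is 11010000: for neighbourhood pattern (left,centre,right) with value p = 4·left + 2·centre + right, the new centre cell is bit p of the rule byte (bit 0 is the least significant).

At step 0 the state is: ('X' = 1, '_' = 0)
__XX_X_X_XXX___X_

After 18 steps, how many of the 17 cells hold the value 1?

5

t=0: __XX_X_X_XXX___X_
t=1: ___X______XXX___X
t=2: X___X______XXX___
t=3: _X___X______XXX__
t=4: __X___X______XXX_
t=5: ___X___X______XXX
t=6: X___X___X______XX
t=7: XX___X___X______X
t=8: XXX___X___X______
t=9: _XXX___X___X_____
t=10: __XXX___X___X____
t=11: ___XXX___X___X___
t=12: ____XXX___X___X__
t=13: _____XXX___X___X_
t=14: ______XXX___X___X
t=15: X______XXX___X___
t=16: _X______XXX___X__
t=17: __X______XXX___X_
t=18: ___X______XXX___X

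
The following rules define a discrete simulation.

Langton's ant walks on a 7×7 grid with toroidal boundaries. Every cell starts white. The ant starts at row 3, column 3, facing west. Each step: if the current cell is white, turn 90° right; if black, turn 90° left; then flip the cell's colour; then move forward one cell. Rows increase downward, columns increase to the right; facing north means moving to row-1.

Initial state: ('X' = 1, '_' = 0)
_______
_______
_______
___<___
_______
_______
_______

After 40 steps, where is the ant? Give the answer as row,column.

step 0: _______
_______
_______
___<___
_______
_______
_______
step 1: _______
_______
___^___
___X___
_______
_______
_______
step 2: _______
_______
___X>__
___X___
_______
_______
_______
step 3: _______
_______
___XX__
___Xv__
_______
_______
_______
step 4: _______
_______
___XX__
___<X__
_______
_______
_______
step 5: _______
_______
___XX__
____X__
___v___
_______
_______
step 6: _______
_______
___XX__
____X__
__<X___
_______
_______
step 7: _______
_______
___XX__
__^_X__
__XX___
_______
_______
step 8: _______
_______
___XX__
__X>X__
__XX___
_______
_______
step 9: _______
_______
___XX__
__XXX__
__Xv___
_______
_______
step 10: _______
_______
___XX__
__XXX__
__X_>__
_______
_______
step 11: _______
_______
___XX__
__XXX__
__X_X__
____v__
_______
step 12: _______
_______
___XX__
__XXX__
__X_X__
___<X__
_______
step 13: _______
_______
___XX__
__XXX__
__X^X__
___XX__
_______
step 14: _______
_______
___XX__
__XXX__
__XX>__
___XX__
_______
step 15: _______
_______
___XX__
__XX^__
__XX___
___XX__
_______
step 16: _______
_______
___XX__
__X<___
__XX___
___XX__
_______
step 17: _______
_______
___XX__
__X____
__Xv___
___XX__
_______
step 18: _______
_______
___XX__
__X____
__X_>__
___XX__
_______
step 19: _______
_______
___XX__
__X____
__X_X__
___Xv__
_______
step 20: _______
_______
___XX__
__X____
__X_X__
___X_>_
_______
step 21: _______
_______
___XX__
__X____
__X_X__
___X_X_
_____v_
step 22: _______
_______
___XX__
__X____
__X_X__
___X_X_
____<X_
step 23: _______
_______
___XX__
__X____
__X_X__
___X^X_
____XX_
step 24: _______
_______
___XX__
__X____
__X_X__
___XX>_
____XX_
step 25: _______
_______
___XX__
__X____
__X_X^_
___XX__
____XX_
step 26: _______
_______
___XX__
__X____
__X_XX>
___XX__
____XX_
step 27: _______
_______
___XX__
__X____
__X_XXX
___XX_v
____XX_
step 28: _______
_______
___XX__
__X____
__X_XXX
___XX<X
____XX_
step 29: _______
_______
___XX__
__X____
__X_X^X
___XXXX
____XX_
step 30: _______
_______
___XX__
__X____
__X_<_X
___XXXX
____XX_
step 31: _______
_______
___XX__
__X____
__X___X
___XvXX
____XX_
step 32: _______
_______
___XX__
__X____
__X___X
___X_>X
____XX_
step 33: _______
_______
___XX__
__X____
__X__^X
___X__X
____XX_
step 34: _______
_______
___XX__
__X____
__X__X>
___X__X
____XX_
step 35: _______
_______
___XX__
__X___^
__X__X_
___X__X
____XX_
step 36: _______
_______
___XX__
>_X___X
__X__X_
___X__X
____XX_
step 37: _______
_______
___XX__
X_X___X
v_X__X_
___X__X
____XX_
step 38: _______
_______
___XX__
X_X___X
X_X__X<
___X__X
____XX_
step 39: _______
_______
___XX__
X_X___^
X_X__XX
___X__X
____XX_
step 40: _______
_______
___XX__
X_X__<_
X_X__XX
___X__X
____XX_

3,5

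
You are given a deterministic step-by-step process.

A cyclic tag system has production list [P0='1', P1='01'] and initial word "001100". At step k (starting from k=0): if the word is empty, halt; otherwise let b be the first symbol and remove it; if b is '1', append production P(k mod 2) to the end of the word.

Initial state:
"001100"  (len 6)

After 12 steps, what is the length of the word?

0) "001100"  (len 6)
1) "01100"  (len 5)
2) "1100"  (len 4)
3) "1001"  (len 4)
4) "00101"  (len 5)
5) "0101"  (len 4)
6) "101"  (len 3)
7) "011"  (len 3)
8) "11"  (len 2)
9) "11"  (len 2)
10) "101"  (len 3)
11) "011"  (len 3)
12) "11"  (len 2)

2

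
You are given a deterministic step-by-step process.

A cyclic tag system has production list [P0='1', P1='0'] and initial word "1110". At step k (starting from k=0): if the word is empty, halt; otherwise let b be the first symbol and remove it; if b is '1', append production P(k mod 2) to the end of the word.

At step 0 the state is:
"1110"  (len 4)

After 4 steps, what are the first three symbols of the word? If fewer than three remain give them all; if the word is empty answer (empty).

step 0: "1110"  (len 4)
step 1: "1101"  (len 4)
step 2: "1010"  (len 4)
step 3: "0101"  (len 4)
step 4: "101"  (len 3)

101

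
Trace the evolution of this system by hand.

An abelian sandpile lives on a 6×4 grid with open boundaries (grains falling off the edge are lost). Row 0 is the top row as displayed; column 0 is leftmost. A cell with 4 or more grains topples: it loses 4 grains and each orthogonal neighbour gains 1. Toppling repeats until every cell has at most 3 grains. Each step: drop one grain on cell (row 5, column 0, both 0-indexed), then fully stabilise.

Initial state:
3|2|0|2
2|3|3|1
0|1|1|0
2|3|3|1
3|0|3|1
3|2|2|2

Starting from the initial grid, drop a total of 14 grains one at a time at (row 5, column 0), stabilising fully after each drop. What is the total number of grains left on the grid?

step 0: 3|2|0|2
2|3|3|1
0|1|1|0
2|3|3|1
3|0|3|1
3|2|2|2
step 1: 3|2|0|2
2|3|3|1
0|1|1|0
3|3|3|1
0|1|3|1
1|3|2|2
step 2: 3|2|0|2
2|3|3|1
0|1|1|0
3|3|3|1
0|1|3|1
2|3|2|2
step 3: 3|2|0|2
2|3|3|1
0|1|1|0
3|3|3|1
0|1|3|1
3|3|2|2
step 4: 3|2|0|2
2|3|3|1
0|1|1|0
3|3|3|1
1|2|3|1
1|0|3|2
step 5: 3|2|0|2
2|3|3|1
0|1|1|0
3|3|3|1
1|2|3|1
2|0|3|2
step 6: 3|2|0|2
2|3|3|1
0|1|1|0
3|3|3|1
1|2|3|1
3|0|3|2
step 7: 3|2|0|2
2|3|3|1
0|1|1|0
3|3|3|1
2|2|3|1
0|1|3|2
step 8: 3|2|0|2
2|3|3|1
0|1|1|0
3|3|3|1
2|2|3|1
1|1|3|2
step 9: 3|2|0|2
2|3|3|1
0|1|1|0
3|3|3|1
2|2|3|1
2|1|3|2
step 10: 3|2|0|2
2|3|3|1
0|1|1|0
3|3|3|1
2|2|3|1
3|1|3|2
step 11: 3|2|0|2
2|3|3|1
0|1|1|0
3|3|3|1
3|2|3|1
0|2|3|2
step 12: 3|2|0|2
2|3|3|1
0|1|1|0
3|3|3|1
3|2|3|1
1|2|3|2
step 13: 3|2|0|2
2|3|3|1
0|1|1|0
3|3|3|1
3|2|3|1
2|2|3|2
step 14: 3|2|0|2
2|3|3|1
0|1|1|0
3|3|3|1
3|2|3|1
3|2|3|2

47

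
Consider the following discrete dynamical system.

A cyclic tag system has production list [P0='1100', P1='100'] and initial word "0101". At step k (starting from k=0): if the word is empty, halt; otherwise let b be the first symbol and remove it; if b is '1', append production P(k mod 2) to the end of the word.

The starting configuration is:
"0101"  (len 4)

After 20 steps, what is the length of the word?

15

t=0: "0101"  (len 4)
t=1: "101"  (len 3)
t=2: "01100"  (len 5)
t=3: "1100"  (len 4)
t=4: "100100"  (len 6)
t=5: "001001100"  (len 9)
t=6: "01001100"  (len 8)
t=7: "1001100"  (len 7)
t=8: "001100100"  (len 9)
t=9: "01100100"  (len 8)
t=10: "1100100"  (len 7)
t=11: "1001001100"  (len 10)
t=12: "001001100100"  (len 12)
t=13: "01001100100"  (len 11)
t=14: "1001100100"  (len 10)
t=15: "0011001001100"  (len 13)
t=16: "011001001100"  (len 12)
t=17: "11001001100"  (len 11)
t=18: "1001001100100"  (len 13)
t=19: "0010011001001100"  (len 16)
t=20: "010011001001100"  (len 15)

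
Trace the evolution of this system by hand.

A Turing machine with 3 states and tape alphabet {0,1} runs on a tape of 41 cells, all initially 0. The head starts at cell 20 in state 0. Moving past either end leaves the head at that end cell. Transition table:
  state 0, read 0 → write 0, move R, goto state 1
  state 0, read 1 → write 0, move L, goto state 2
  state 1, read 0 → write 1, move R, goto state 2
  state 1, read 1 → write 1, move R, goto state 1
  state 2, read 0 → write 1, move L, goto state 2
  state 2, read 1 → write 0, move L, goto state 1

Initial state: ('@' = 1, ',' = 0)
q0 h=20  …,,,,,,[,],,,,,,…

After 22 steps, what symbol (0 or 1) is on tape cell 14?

0

0) q0 h=20  …,,,,,,[,],,,,,,…
1) q1 h=21  …,,,,,,[,],,,,,,…
2) q2 h=22  …,,,,,@[,],,,,,,…
3) q2 h=21  …,,,,,,[@]@,,,,,…
4) q1 h=20  …,,,,,,[,],@,,,,…
5) q2 h=21  …,,,,,@[,]@,,,,,…
6) q2 h=20  …,,,,,,[@]@@,,,,…
7) q1 h=19  …,,,,,,[,],@@,,,…
8) q2 h=20  …,,,,,@[,]@@,,,,…
9) q2 h=19  …,,,,,,[@]@@@,,,…
10) q1 h=18  …,,,,,,[,],@@@,,…
11) q2 h=19  …,,,,,@[,]@@@,,,…
12) q2 h=18  …,,,,,,[@]@@@@,,…
13) q1 h=17  …,,,,,,[,],@@@@,…
14) q2 h=18  …,,,,,@[,]@@@@,,…
15) q2 h=17  …,,,,,,[@]@@@@@,…
16) q1 h=16  …,,,,,,[,],@@@@@…
17) q2 h=17  …,,,,,@[,]@@@@@,…
18) q2 h=16  …,,,,,,[@]@@@@@@…
19) q1 h=15  …,,,,,,[,],@@@@@…
20) q2 h=16  …,,,,,@[,]@@@@@@…
21) q2 h=15  …,,,,,,[@]@@@@@@…
22) q1 h=14  …,,,,,,[,],@@@@@…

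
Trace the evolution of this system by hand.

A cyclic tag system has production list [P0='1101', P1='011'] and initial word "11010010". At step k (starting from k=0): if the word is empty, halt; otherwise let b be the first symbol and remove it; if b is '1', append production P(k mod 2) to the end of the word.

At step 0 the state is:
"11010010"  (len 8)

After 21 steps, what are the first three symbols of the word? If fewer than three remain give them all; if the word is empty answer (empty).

0) "11010010"  (len 8)
1) "10100101101"  (len 11)
2) "0100101101011"  (len 13)
3) "100101101011"  (len 12)
4) "00101101011011"  (len 14)
5) "0101101011011"  (len 13)
6) "101101011011"  (len 12)
7) "011010110111101"  (len 15)
8) "11010110111101"  (len 14)
9) "10101101111011101"  (len 17)
10) "0101101111011101011"  (len 19)
11) "101101111011101011"  (len 18)
12) "01101111011101011011"  (len 20)
13) "1101111011101011011"  (len 19)
14) "101111011101011011011"  (len 21)
15) "011110111010110110111101"  (len 24)
16) "11110111010110110111101"  (len 23)
17) "11101110101101101111011101"  (len 26)
18) "1101110101101101111011101011"  (len 28)
19) "1011101011011011110111010111101"  (len 31)
20) "011101011011011110111010111101011"  (len 33)
21) "11101011011011110111010111101011"  (len 32)

111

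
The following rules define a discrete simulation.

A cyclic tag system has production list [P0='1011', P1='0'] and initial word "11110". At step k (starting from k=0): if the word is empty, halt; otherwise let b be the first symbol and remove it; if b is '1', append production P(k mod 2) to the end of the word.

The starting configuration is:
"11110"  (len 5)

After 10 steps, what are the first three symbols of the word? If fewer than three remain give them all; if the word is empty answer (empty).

gen 0: "11110"  (len 5)
gen 1: "11101011"  (len 8)
gen 2: "11010110"  (len 8)
gen 3: "10101101011"  (len 11)
gen 4: "01011010110"  (len 11)
gen 5: "1011010110"  (len 10)
gen 6: "0110101100"  (len 10)
gen 7: "110101100"  (len 9)
gen 8: "101011000"  (len 9)
gen 9: "010110001011"  (len 12)
gen 10: "10110001011"  (len 11)

101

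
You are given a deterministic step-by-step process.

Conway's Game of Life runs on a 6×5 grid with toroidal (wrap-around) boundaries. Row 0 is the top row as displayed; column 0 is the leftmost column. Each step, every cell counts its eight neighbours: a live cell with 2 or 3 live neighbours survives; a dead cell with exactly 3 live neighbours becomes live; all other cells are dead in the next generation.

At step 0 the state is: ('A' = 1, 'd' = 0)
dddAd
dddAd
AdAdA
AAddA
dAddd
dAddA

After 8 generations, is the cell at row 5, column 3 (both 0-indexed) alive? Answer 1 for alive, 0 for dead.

[0] dddAd
dddAd
AdAdA
AAddA
dAddd
dAddA
[1] ddAAA
ddAAd
ddAdd
ddAAA
dAAdA
AdAdd
[2] ddddA
dAddA
dAddA
AdddA
ddddA
Adddd
[3] ddddA
dddAA
dAdAA
dddAA
ddddA
AdddA
[4] ddddd
ddAdd
ddddd
ddAdd
ddddd
AddAA
[5] dddAA
ddddd
ddddd
ddddd
dddAA
ddddA
[6] dddAA
ddddd
ddddd
ddddd
dddAA
Adddd
[7] ddddA
ddddd
ddddd
ddddd
ddddA
Adddd
[8] ddddd
ddddd
ddddd
ddddd
ddddd
AdddA

0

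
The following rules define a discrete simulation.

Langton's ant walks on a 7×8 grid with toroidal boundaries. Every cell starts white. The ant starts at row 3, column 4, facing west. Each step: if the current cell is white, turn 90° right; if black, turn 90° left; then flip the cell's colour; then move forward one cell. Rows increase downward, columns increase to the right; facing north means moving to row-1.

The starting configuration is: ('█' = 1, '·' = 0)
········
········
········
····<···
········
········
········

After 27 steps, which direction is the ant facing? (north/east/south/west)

south

0) ········
········
········
····<···
········
········
········
1) ········
········
····^···
····█···
········
········
········
2) ········
········
····█>··
····█···
········
········
········
3) ········
········
····██··
····█v··
········
········
········
4) ········
········
····██··
····<█··
········
········
········
5) ········
········
····██··
·····█··
····v···
········
········
6) ········
········
····██··
·····█··
···<█···
········
········
7) ········
········
····██··
···^·█··
···██···
········
········
8) ········
········
····██··
···█>█··
···██···
········
········
9) ········
········
····██··
···███··
···█v···
········
········
10) ········
········
····██··
···███··
···█·>··
········
········
11) ········
········
····██··
···███··
···█·█··
·····v··
········
12) ········
········
····██··
···███··
···█·█··
····<█··
········
13) ········
········
····██··
···███··
···█^█··
····██··
········
14) ········
········
····██··
···███··
···██>··
····██··
········
15) ········
········
····██··
···██^··
···██···
····██··
········
16) ········
········
····██··
···█<···
···██···
····██··
········
17) ········
········
····██··
···█····
···█v···
····██··
········
18) ········
········
····██··
···█····
···█·>··
····██··
········
19) ········
········
····██··
···█····
···█·█··
····█v··
········
20) ········
········
····██··
···█····
···█·█··
····█·>·
········
21) ········
········
····██··
···█····
···█·█··
····█·█·
······v·
22) ········
········
····██··
···█····
···█·█··
····█·█·
·····<█·
23) ········
········
····██··
···█····
···█·█··
····█^█·
·····██·
24) ········
········
····██··
···█····
···█·█··
····██>·
·····██·
25) ········
········
····██··
···█····
···█·█^·
····██··
·····██·
26) ········
········
····██··
···█····
···█·██>
····██··
·····██·
27) ········
········
····██··
···█····
···█·███
····██·v
·····██·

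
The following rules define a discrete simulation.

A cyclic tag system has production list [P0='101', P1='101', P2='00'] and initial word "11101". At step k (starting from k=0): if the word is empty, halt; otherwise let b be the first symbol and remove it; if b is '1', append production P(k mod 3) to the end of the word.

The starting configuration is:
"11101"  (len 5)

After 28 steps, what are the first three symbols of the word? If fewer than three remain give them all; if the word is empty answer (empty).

110

k=0  "11101"  (len 5)
k=1  "1101101"  (len 7)
k=2  "101101101"  (len 9)
k=3  "0110110100"  (len 10)
k=4  "110110100"  (len 9)
k=5  "10110100101"  (len 11)
k=6  "011010010100"  (len 12)
k=7  "11010010100"  (len 11)
k=8  "1010010100101"  (len 13)
k=9  "01001010010100"  (len 14)
k=10  "1001010010100"  (len 13)
k=11  "001010010100101"  (len 15)
k=12  "01010010100101"  (len 14)
k=13  "1010010100101"  (len 13)
k=14  "010010100101101"  (len 15)
k=15  "10010100101101"  (len 14)
k=16  "0010100101101101"  (len 16)
k=17  "010100101101101"  (len 15)
k=18  "10100101101101"  (len 14)
k=19  "0100101101101101"  (len 16)
k=20  "100101101101101"  (len 15)
k=21  "0010110110110100"  (len 16)
k=22  "010110110110100"  (len 15)
k=23  "10110110110100"  (len 14)
k=24  "011011011010000"  (len 15)
k=25  "11011011010000"  (len 14)
k=26  "1011011010000101"  (len 16)
k=27  "01101101000010100"  (len 17)
k=28  "1101101000010100"  (len 16)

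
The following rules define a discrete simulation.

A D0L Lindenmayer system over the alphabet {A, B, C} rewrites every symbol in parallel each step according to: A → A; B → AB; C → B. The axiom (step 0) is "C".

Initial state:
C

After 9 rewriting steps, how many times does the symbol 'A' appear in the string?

k=0  C
k=1  B
k=2  AB
k=3  AAB
k=4  AAAB
k=5  AAAAB
k=6  AAAAAB
k=7  AAAAAAB
k=8  AAAAAAAB
k=9  AAAAAAAAB

8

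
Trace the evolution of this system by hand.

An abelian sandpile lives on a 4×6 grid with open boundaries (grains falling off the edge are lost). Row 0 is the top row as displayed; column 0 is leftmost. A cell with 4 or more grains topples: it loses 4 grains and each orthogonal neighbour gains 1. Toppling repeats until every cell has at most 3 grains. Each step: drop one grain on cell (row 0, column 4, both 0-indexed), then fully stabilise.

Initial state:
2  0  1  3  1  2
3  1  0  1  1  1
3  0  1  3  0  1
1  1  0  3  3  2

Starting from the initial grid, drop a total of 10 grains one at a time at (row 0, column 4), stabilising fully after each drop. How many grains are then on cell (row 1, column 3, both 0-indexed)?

3

[0] 2  0  1  3  1  2
3  1  0  1  1  1
3  0  1  3  0  1
1  1  0  3  3  2
[1] 2  0  1  3  2  2
3  1  0  1  1  1
3  0  1  3  0  1
1  1  0  3  3  2
[2] 2  0  1  3  3  2
3  1  0  1  1  1
3  0  1  3  0  1
1  1  0  3  3  2
[3] 2  0  2  0  1  3
3  1  0  2  2  1
3  0  1  3  0  1
1  1  0  3  3  2
[4] 2  0  2  0  2  3
3  1  0  2  2  1
3  0  1  3  0  1
1  1  0  3  3  2
[5] 2  0  2  0  3  3
3  1  0  2  2  1
3  0  1  3  0  1
1  1  0  3  3  2
[6] 2  0  2  1  1  0
3  1  0  2  3  2
3  0  1  3  0  1
1  1  0  3  3  2
[7] 2  0  2  1  2  0
3  1  0  2  3  2
3  0  1  3  0  1
1  1  0  3  3  2
[8] 2  0  2  1  3  0
3  1  0  2  3  2
3  0  1  3  0  1
1  1  0  3  3  2
[9] 2  0  2  2  1  1
3  1  0  3  0  3
3  0  1  3  1  1
1  1  0  3  3  2
[10] 2  0  2  2  2  1
3  1  0  3  0  3
3  0  1  3  1  1
1  1  0  3  3  2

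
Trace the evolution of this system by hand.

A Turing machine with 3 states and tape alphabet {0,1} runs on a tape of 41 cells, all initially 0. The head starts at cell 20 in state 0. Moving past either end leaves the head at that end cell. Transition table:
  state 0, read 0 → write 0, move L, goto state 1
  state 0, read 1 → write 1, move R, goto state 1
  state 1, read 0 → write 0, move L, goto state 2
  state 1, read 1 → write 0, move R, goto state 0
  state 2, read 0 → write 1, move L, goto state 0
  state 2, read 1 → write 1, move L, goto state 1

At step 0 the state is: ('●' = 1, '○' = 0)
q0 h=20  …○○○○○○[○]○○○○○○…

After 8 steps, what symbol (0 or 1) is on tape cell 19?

gen 0: q0 h=20  …○○○○○○[○]○○○○○○…
gen 1: q1 h=19  …○○○○○○[○]○○○○○○…
gen 2: q2 h=18  …○○○○○○[○]○○○○○○…
gen 3: q0 h=17  …○○○○○○[○]●○○○○○…
gen 4: q1 h=16  …○○○○○○[○]○●○○○○…
gen 5: q2 h=15  …○○○○○○[○]○○●○○○…
gen 6: q0 h=14  …○○○○○○[○]●○○●○○…
gen 7: q1 h=13  …○○○○○○[○]○●○○●○…
gen 8: q2 h=12  …○○○○○○[○]○○●○○●…

0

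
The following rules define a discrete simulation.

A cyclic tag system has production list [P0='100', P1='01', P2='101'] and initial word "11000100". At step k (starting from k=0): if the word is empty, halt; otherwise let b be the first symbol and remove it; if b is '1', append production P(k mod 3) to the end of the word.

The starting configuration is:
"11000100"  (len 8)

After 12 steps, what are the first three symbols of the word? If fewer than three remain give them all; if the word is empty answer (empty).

t=0: "11000100"  (len 8)
t=1: "1000100100"  (len 10)
t=2: "00010010001"  (len 11)
t=3: "0010010001"  (len 10)
t=4: "010010001"  (len 9)
t=5: "10010001"  (len 8)
t=6: "0010001101"  (len 10)
t=7: "010001101"  (len 9)
t=8: "10001101"  (len 8)
t=9: "0001101101"  (len 10)
t=10: "001101101"  (len 9)
t=11: "01101101"  (len 8)
t=12: "1101101"  (len 7)

110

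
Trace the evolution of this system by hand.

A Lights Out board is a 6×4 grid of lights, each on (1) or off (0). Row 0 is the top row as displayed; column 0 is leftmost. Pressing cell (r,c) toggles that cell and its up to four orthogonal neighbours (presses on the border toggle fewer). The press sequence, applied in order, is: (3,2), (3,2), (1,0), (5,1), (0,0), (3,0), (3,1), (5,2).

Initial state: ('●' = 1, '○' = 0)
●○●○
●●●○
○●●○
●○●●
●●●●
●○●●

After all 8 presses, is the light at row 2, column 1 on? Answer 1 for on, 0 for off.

k=0  ●○●○
●●●○
○●●○
●○●●
●●●●
●○●●
k=1  ●○●○
●●●○
○●○○
●●○○
●●○●
●○●●
k=2  ●○●○
●●●○
○●●○
●○●●
●●●●
●○●●
k=3  ○○●○
○○●○
●●●○
●○●●
●●●●
●○●●
k=4  ○○●○
○○●○
●●●○
●○●●
●○●●
○●○●
k=5  ●●●○
●○●○
●●●○
●○●●
●○●●
○●○●
k=6  ●●●○
●○●○
○●●○
○●●●
○○●●
○●○●
k=7  ●●●○
●○●○
○○●○
●○○●
○●●●
○●○●
k=8  ●●●○
●○●○
○○●○
●○○●
○●○●
○○●○

0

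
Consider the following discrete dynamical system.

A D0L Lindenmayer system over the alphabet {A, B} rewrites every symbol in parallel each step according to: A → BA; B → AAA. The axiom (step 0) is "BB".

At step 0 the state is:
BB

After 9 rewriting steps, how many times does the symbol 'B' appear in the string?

t=0: BB
t=1: AAAAAA
t=2: BABABABABABA
t=3: AAABAAAABAAAABAAAABAAAABAAAABA
t=4: BABABAAAABABABABAAAABABABABAAAABABABABAAAABABABABAAAABABABABAAAABA
t=5: AAABAAAABAAAABABABABAAAABAAAABAAAABAAAABABABABAAAABAAAABAA…AAAABAAAABAAAABAAAABABABABAAAABAAAABAAAABAAAABABABABAAAABA  (len 156)
t=6: BABABAAAABABABABAAAABABABABAAAABAAAABAAAABAAAABABABABAAAAB…ABABAAAABABABABAAAABABABABAAAABAAAABAAAABAAAABABABABAAAABA  (len 354)
t=7: AAABAAAABAAAABABABABAAAABAAAABAAAABAAAABABABABAAAABAAAABAA…ABABAAAABABABABAAAABABABABAAAABAAAABAAAABAAAABABABABAAAABA  (len 822)
t=8: BABABAAAABABABABAAAABABABABAAAABAAAABAAAABAAAABABABABAAAAB…ABABAAAABABABABAAAABABABABAAAABAAAABAAAABAAAABABABABAAAABA  (len 1884)
t=9: AAABAAAABAAAABABABABAAAABAAAABAAAABAAAABABABABAAAABAAAABAA…ABABAAAABABABABAAAABABABABAAAABAAAABAAAABAAAABABABABAAAABA  (len 4350)

1302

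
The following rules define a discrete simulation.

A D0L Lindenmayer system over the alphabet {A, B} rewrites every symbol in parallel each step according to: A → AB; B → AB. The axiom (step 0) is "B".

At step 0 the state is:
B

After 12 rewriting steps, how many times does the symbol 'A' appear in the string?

gen 0: B
gen 1: AB
gen 2: ABAB
gen 3: ABABABAB
gen 4: ABABABABABABABAB
gen 5: ABABABABABABABABABABABABABABABAB
gen 6: ABABABABABABABABABABABABABABABABABABABABABABABABABABABABABABABAB
gen 7: ABABABABABABABABABABABABABABABABABABABABABABABABABABABABAB…ABABABABABABABABABABABABABABABABABABABABABABABABABABABABAB  (len 128)
gen 8: ABABABABABABABABABABABABABABABABABABABABABABABABABABABABAB…ABABABABABABABABABABABABABABABABABABABABABABABABABABABABAB  (len 256)
gen 9: ABABABABABABABABABABABABABABABABABABABABABABABABABABABABAB…ABABABABABABABABABABABABABABABABABABABABABABABABABABABABAB  (len 512)
gen 10: ABABABABABABABABABABABABABABABABABABABABABABABABABABABABAB…ABABABABABABABABABABABABABABABABABABABABABABABABABABABABAB  (len 1024)
gen 11: ABABABABABABABABABABABABABABABABABABABABABABABABABABABABAB…ABABABABABABABABABABABABABABABABABABABABABABABABABABABABAB  (len 2048)
gen 12: ABABABABABABABABABABABABABABABABABABABABABABABABABABABABAB…ABABABABABABABABABABABABABABABABABABABABABABABABABABABABAB  (len 4096)

2048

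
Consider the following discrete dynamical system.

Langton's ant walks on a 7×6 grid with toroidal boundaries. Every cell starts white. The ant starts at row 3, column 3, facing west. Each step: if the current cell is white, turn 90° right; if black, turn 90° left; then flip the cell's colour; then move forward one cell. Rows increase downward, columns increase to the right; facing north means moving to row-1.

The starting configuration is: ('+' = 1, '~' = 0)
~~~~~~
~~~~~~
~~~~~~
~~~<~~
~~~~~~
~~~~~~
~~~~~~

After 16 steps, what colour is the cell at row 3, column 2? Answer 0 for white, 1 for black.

1

0) ~~~~~~
~~~~~~
~~~~~~
~~~<~~
~~~~~~
~~~~~~
~~~~~~
1) ~~~~~~
~~~~~~
~~~^~~
~~~+~~
~~~~~~
~~~~~~
~~~~~~
2) ~~~~~~
~~~~~~
~~~+>~
~~~+~~
~~~~~~
~~~~~~
~~~~~~
3) ~~~~~~
~~~~~~
~~~++~
~~~+v~
~~~~~~
~~~~~~
~~~~~~
4) ~~~~~~
~~~~~~
~~~++~
~~~<+~
~~~~~~
~~~~~~
~~~~~~
5) ~~~~~~
~~~~~~
~~~++~
~~~~+~
~~~v~~
~~~~~~
~~~~~~
6) ~~~~~~
~~~~~~
~~~++~
~~~~+~
~~<+~~
~~~~~~
~~~~~~
7) ~~~~~~
~~~~~~
~~~++~
~~^~+~
~~++~~
~~~~~~
~~~~~~
8) ~~~~~~
~~~~~~
~~~++~
~~+>+~
~~++~~
~~~~~~
~~~~~~
9) ~~~~~~
~~~~~~
~~~++~
~~+++~
~~+v~~
~~~~~~
~~~~~~
10) ~~~~~~
~~~~~~
~~~++~
~~+++~
~~+~>~
~~~~~~
~~~~~~
11) ~~~~~~
~~~~~~
~~~++~
~~+++~
~~+~+~
~~~~v~
~~~~~~
12) ~~~~~~
~~~~~~
~~~++~
~~+++~
~~+~+~
~~~<+~
~~~~~~
13) ~~~~~~
~~~~~~
~~~++~
~~+++~
~~+^+~
~~~++~
~~~~~~
14) ~~~~~~
~~~~~~
~~~++~
~~+++~
~~++>~
~~~++~
~~~~~~
15) ~~~~~~
~~~~~~
~~~++~
~~++^~
~~++~~
~~~++~
~~~~~~
16) ~~~~~~
~~~~~~
~~~++~
~~+<~~
~~++~~
~~~++~
~~~~~~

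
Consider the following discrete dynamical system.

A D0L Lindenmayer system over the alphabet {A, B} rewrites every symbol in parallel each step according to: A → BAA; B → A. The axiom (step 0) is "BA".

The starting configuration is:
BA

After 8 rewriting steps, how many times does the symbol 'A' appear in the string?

1393

k=0  BA
k=1  ABAA
k=2  BAAABAABAA
k=3  ABAABAABAAABAABAAABAABAA
k=4  BAAABAABAAABAABAAABAABAABAAABAABAAABAABAABAAABAABAAABAABAA
k=5  ABAABAABAAABAABAAABAABAABAAABAABAAABAABAABAAABAABAAABAABAA…BAAABAABAAABAABAAABAABAABAAABAABAAABAABAABAAABAABAAABAABAA  (len 140)
k=6  BAAABAABAAABAABAAABAABAABAAABAABAAABAABAABAAABAABAAABAABAA…BAAABAABAAABAABAAABAABAABAAABAABAAABAABAABAAABAABAAABAABAA  (len 338)
k=7  ABAABAABAAABAABAAABAABAABAAABAABAAABAABAABAAABAABAAABAABAA…BAAABAABAAABAABAAABAABAABAAABAABAAABAABAABAAABAABAAABAABAA  (len 816)
k=8  BAAABAABAAABAABAAABAABAABAAABAABAAABAABAABAAABAABAAABAABAA…BAAABAABAAABAABAAABAABAABAAABAABAAABAABAABAAABAABAAABAABAA  (len 1970)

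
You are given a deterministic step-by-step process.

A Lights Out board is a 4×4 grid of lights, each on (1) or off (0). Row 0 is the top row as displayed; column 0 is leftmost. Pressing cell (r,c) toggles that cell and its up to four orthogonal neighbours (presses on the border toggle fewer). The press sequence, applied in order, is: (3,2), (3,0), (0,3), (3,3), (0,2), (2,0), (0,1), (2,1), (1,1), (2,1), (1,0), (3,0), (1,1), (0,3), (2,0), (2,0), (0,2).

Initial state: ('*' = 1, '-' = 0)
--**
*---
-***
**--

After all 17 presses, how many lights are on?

3

gen 0: --**
*---
-***
**--
gen 1: --**
*---
-*-*
*-**
gen 2: --**
*---
**-*
-***
gen 3: ----
*--*
**-*
-***
gen 4: ----
*--*
**--
-*--
gen 5: -***
*-**
**--
-*--
gen 6: -***
--**
----
**--
gen 7: *--*
-***
----
**--
gen 8: *--*
--**
***-
*---
gen 9: **-*
**-*
*-*-
*---
gen 10: **-*
*--*
-*--
**--
gen 11: -*-*
-*-*
**--
**--
gen 12: -*-*
-*-*
-*--
----
gen 13: ---*
*-**
----
----
gen 14: --*-
*-*-
----
----
gen 15: --*-
--*-
**--
*---
gen 16: --*-
*-*-
----
----
gen 17: -*-*
*---
----
----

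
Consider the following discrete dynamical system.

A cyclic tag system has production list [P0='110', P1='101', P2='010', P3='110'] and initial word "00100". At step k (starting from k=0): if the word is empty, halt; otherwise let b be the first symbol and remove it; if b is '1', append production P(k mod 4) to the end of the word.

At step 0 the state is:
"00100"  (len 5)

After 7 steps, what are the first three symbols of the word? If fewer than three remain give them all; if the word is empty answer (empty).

001

step 0: "00100"  (len 5)
step 1: "0100"  (len 4)
step 2: "100"  (len 3)
step 3: "00010"  (len 5)
step 4: "0010"  (len 4)
step 5: "010"  (len 3)
step 6: "10"  (len 2)
step 7: "0010"  (len 4)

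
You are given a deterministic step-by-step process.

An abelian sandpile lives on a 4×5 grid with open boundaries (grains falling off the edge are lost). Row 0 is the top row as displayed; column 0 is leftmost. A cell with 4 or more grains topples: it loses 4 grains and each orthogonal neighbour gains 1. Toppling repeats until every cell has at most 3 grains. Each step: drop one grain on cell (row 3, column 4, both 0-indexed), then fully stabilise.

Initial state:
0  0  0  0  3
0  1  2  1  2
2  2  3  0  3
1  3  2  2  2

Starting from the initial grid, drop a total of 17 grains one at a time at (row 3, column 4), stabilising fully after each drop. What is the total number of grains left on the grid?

30

[0] 0  0  0  0  3
0  1  2  1  2
2  2  3  0  3
1  3  2  2  2
[1] 0  0  0  0  3
0  1  2  1  2
2  2  3  0  3
1  3  2  2  3
[2] 0  0  0  0  3
0  1  2  1  3
2  2  3  1  0
1  3  2  3  1
[3] 0  0  0  0  3
0  1  2  1  3
2  2  3  1  0
1  3  2  3  2
[4] 0  0  0  0  3
0  1  2  1  3
2  2  3  1  0
1  3  2  3  3
[5] 0  0  0  0  3
0  1  2  1  3
2  2  3  2  1
1  3  3  0  1
[6] 0  0  0  0  3
0  1  2  1  3
2  2  3  2  1
1  3  3  0  2
[7] 0  0  0  0  3
0  1  2  1  3
2  2  3  2  1
1  3  3  0  3
[8] 0  0  0  0  3
0  1  2  1  3
2  2  3  2  2
1  3  3  1  0
[9] 0  0  0  0  3
0  1  2  1  3
2  2  3  2  2
1  3  3  1  1
[10] 0  0  0  0  3
0  1  2  1  3
2  2  3  2  2
1  3  3  1  2
[11] 0  0  0  0  3
0  1  2  1  3
2  2  3  2  2
1  3  3  1  3
[12] 0  0  0  0  3
0  1  2  1  3
2  2  3  2  3
1  3  3  2  0
[13] 0  0  0  0  3
0  1  2  1  3
2  2  3  2  3
1  3  3  2  1
[14] 0  0  0  0  3
0  1  2  1  3
2  2  3  2  3
1  3  3  2  2
[15] 0  0  0  0  3
0  1  2  1  3
2  2  3  2  3
1  3  3  2  3
[16] 0  0  0  1  0
0  1  2  2  1
2  2  3  3  1
1  3  3  3  1
[17] 0  0  0  1  0
0  1  2  2  1
2  2  3  3  1
1  3  3  3  2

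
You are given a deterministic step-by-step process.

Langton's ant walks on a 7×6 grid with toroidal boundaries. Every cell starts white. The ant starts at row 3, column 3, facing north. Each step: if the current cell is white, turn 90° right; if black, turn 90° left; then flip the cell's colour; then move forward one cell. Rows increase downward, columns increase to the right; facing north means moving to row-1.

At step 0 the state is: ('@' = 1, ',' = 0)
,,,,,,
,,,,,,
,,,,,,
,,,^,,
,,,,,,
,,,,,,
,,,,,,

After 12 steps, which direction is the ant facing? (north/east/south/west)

[0] ,,,,,,
,,,,,,
,,,,,,
,,,^,,
,,,,,,
,,,,,,
,,,,,,
[1] ,,,,,,
,,,,,,
,,,,,,
,,,@>,
,,,,,,
,,,,,,
,,,,,,
[2] ,,,,,,
,,,,,,
,,,,,,
,,,@@,
,,,,v,
,,,,,,
,,,,,,
[3] ,,,,,,
,,,,,,
,,,,,,
,,,@@,
,,,<@,
,,,,,,
,,,,,,
[4] ,,,,,,
,,,,,,
,,,,,,
,,,^@,
,,,@@,
,,,,,,
,,,,,,
[5] ,,,,,,
,,,,,,
,,,,,,
,,<,@,
,,,@@,
,,,,,,
,,,,,,
[6] ,,,,,,
,,,,,,
,,^,,,
,,@,@,
,,,@@,
,,,,,,
,,,,,,
[7] ,,,,,,
,,,,,,
,,@>,,
,,@,@,
,,,@@,
,,,,,,
,,,,,,
[8] ,,,,,,
,,,,,,
,,@@,,
,,@v@,
,,,@@,
,,,,,,
,,,,,,
[9] ,,,,,,
,,,,,,
,,@@,,
,,<@@,
,,,@@,
,,,,,,
,,,,,,
[10] ,,,,,,
,,,,,,
,,@@,,
,,,@@,
,,v@@,
,,,,,,
,,,,,,
[11] ,,,,,,
,,,,,,
,,@@,,
,,,@@,
,<@@@,
,,,,,,
,,,,,,
[12] ,,,,,,
,,,,,,
,,@@,,
,^,@@,
,@@@@,
,,,,,,
,,,,,,

north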